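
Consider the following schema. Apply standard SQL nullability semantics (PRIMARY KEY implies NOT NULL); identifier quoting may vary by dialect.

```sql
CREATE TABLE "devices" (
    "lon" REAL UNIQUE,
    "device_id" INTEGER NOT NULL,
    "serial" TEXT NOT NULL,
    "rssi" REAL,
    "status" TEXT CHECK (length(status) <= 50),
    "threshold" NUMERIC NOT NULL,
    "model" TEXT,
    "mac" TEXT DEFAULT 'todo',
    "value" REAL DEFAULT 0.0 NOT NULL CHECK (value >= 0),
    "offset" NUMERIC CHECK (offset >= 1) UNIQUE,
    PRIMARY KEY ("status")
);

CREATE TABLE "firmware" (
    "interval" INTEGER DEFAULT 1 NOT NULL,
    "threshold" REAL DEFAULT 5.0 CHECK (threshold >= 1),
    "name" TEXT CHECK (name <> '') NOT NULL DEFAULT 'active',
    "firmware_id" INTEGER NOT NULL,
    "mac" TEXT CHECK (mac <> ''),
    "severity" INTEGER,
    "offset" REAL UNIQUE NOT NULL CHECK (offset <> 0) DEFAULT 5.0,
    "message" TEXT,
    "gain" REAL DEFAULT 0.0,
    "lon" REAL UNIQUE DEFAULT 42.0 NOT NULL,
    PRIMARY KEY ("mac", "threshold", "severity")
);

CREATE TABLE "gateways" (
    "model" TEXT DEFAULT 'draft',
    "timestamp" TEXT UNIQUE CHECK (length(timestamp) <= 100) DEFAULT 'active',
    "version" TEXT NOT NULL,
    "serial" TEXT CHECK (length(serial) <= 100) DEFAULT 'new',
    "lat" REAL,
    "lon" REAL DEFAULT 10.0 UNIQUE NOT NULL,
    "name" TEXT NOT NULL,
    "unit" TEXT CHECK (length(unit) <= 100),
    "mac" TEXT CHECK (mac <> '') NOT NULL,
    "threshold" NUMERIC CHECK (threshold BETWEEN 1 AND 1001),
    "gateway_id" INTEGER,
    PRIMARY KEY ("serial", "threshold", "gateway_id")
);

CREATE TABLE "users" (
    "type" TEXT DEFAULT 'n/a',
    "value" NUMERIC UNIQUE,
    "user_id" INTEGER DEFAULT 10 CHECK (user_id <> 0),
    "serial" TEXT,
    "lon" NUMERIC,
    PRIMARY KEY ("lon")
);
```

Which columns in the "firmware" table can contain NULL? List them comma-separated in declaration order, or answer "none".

message, gain

- interval: declared NOT NULL → not nullable.
- threshold: part of the PRIMARY KEY, which implies NOT NULL → not nullable.
- name: declared NOT NULL → not nullable.
- firmware_id: declared NOT NULL → not nullable.
- mac: part of the PRIMARY KEY, which implies NOT NULL → not nullable.
- severity: part of the PRIMARY KEY, which implies NOT NULL → not nullable.
- offset: declared NOT NULL → not nullable.
- message: no NOT NULL constraint applies → nullable.
- gain: DEFAULT only fills an omitted column; an explicit NULL is still allowed → nullable.
- lon: declared NOT NULL → not nullable.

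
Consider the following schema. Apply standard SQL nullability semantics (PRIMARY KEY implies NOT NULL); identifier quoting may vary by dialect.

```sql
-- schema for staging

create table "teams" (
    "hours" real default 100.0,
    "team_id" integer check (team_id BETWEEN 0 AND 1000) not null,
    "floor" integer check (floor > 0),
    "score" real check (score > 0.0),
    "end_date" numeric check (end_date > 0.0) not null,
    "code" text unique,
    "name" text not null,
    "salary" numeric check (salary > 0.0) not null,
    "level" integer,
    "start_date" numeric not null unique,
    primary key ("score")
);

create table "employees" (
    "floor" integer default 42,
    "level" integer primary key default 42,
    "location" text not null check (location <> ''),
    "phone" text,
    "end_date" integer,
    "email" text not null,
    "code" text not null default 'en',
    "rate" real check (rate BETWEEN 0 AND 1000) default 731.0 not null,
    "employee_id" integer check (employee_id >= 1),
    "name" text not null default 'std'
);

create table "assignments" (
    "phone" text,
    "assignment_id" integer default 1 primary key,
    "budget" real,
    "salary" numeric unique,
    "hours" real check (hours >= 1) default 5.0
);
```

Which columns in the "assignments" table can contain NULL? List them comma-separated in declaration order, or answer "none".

phone, budget, salary, hours

- phone: no NOT NULL constraint applies → nullable.
- assignment_id: part of the PRIMARY KEY, which implies NOT NULL → not nullable.
- budget: no NOT NULL constraint applies → nullable.
- salary: UNIQUE does not imply NOT NULL → nullable.
- hours: CHECK does not forbid NULL (a CHECK constraint passes when its expression is NULL) → nullable.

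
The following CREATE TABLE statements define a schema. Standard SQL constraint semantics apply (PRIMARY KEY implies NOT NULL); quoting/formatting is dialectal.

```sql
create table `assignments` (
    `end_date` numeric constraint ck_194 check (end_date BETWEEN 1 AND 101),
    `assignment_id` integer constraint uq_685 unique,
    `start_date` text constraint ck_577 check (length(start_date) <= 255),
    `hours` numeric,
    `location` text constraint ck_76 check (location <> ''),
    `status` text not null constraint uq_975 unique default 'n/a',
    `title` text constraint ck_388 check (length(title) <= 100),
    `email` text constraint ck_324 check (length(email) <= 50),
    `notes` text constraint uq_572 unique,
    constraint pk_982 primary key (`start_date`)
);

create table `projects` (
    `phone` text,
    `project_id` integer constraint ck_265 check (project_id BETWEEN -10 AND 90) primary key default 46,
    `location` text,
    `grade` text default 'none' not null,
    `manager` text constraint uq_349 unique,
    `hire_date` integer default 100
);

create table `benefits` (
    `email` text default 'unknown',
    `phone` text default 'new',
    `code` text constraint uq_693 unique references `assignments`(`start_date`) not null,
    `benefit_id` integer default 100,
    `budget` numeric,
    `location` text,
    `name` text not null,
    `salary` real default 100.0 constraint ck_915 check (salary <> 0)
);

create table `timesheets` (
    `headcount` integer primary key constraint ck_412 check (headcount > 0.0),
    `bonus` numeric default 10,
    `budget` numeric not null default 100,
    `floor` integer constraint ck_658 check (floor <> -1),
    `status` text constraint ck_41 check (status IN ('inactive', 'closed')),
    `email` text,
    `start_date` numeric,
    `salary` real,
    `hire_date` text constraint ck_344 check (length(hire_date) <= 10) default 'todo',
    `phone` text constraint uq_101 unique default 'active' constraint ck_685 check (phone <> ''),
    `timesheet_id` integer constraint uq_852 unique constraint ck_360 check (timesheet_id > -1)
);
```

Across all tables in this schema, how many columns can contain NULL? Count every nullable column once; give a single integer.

assignments: 7 nullable (end_date, assignment_id, hours, location, title, email, notes — PK (start_date) and explicit NOT NULL columns excluded).
projects: 4 nullable (phone, location, manager, hire_date — PK (project_id) and explicit NOT NULL columns excluded).
benefits: 6 nullable (email, phone, benefit_id, budget, location, salary — PK none and explicit NOT NULL columns excluded).
timesheets: 9 nullable (bonus, floor, status, email, start_date, salary, hire_date, phone, timesheet_id — PK (headcount) and explicit NOT NULL columns excluded).
Total: 7 + 4 + 6 + 9 = 26.

26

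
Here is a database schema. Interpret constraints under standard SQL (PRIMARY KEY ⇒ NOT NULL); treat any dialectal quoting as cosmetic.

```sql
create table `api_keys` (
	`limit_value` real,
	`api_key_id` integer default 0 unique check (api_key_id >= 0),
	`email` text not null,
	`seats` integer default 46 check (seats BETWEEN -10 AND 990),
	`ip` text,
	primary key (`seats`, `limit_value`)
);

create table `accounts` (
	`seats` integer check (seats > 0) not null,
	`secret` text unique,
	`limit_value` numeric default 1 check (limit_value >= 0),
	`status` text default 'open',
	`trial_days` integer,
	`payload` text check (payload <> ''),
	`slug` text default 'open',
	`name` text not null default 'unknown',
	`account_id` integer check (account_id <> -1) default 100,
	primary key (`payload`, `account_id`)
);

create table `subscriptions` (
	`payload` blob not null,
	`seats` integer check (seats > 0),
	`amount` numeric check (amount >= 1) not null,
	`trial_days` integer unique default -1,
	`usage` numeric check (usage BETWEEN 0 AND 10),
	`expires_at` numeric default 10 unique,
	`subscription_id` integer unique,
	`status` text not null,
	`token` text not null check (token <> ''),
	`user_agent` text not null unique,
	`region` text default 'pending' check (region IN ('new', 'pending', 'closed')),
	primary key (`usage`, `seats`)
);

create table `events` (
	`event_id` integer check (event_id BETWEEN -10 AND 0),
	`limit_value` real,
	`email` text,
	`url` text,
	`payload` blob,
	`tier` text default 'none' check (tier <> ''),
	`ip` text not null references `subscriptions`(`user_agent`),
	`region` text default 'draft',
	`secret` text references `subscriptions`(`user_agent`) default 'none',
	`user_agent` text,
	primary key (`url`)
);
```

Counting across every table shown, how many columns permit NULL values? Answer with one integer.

api_keys: 2 nullable (api_key_id, ip — PK (seats, limit_value) and explicit NOT NULL columns excluded).
accounts: 5 nullable (secret, limit_value, status, trial_days, slug — PK (payload, account_id) and explicit NOT NULL columns excluded).
subscriptions: 4 nullable (trial_days, expires_at, subscription_id, region — PK (usage, seats) and explicit NOT NULL columns excluded).
events: 8 nullable (event_id, limit_value, email, payload, tier, region, secret, user_agent — PK (url) and explicit NOT NULL columns excluded).
Total: 2 + 5 + 4 + 8 = 19.

19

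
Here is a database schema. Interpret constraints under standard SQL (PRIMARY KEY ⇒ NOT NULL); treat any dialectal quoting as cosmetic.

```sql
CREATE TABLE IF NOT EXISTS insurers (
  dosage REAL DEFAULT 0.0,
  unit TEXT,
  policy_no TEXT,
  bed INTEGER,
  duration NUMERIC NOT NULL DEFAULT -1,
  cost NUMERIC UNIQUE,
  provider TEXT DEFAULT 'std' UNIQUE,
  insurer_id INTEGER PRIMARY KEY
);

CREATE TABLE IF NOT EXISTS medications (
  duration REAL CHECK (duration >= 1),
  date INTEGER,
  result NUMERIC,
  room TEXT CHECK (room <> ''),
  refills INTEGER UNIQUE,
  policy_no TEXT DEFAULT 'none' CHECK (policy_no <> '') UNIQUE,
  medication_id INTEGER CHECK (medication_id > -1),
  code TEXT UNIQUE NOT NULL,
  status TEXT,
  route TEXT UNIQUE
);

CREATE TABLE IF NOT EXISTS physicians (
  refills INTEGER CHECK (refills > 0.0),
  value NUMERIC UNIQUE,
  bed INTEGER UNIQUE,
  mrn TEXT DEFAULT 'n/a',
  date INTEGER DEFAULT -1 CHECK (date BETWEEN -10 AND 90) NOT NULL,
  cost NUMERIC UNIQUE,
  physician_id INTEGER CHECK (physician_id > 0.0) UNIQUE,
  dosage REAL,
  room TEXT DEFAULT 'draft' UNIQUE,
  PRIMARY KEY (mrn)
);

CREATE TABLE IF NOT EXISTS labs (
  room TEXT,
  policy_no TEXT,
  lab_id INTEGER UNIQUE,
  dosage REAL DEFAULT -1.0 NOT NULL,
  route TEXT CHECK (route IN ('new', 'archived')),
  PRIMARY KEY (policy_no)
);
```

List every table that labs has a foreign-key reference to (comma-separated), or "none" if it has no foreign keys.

none

No column in labs has a REFERENCES clause.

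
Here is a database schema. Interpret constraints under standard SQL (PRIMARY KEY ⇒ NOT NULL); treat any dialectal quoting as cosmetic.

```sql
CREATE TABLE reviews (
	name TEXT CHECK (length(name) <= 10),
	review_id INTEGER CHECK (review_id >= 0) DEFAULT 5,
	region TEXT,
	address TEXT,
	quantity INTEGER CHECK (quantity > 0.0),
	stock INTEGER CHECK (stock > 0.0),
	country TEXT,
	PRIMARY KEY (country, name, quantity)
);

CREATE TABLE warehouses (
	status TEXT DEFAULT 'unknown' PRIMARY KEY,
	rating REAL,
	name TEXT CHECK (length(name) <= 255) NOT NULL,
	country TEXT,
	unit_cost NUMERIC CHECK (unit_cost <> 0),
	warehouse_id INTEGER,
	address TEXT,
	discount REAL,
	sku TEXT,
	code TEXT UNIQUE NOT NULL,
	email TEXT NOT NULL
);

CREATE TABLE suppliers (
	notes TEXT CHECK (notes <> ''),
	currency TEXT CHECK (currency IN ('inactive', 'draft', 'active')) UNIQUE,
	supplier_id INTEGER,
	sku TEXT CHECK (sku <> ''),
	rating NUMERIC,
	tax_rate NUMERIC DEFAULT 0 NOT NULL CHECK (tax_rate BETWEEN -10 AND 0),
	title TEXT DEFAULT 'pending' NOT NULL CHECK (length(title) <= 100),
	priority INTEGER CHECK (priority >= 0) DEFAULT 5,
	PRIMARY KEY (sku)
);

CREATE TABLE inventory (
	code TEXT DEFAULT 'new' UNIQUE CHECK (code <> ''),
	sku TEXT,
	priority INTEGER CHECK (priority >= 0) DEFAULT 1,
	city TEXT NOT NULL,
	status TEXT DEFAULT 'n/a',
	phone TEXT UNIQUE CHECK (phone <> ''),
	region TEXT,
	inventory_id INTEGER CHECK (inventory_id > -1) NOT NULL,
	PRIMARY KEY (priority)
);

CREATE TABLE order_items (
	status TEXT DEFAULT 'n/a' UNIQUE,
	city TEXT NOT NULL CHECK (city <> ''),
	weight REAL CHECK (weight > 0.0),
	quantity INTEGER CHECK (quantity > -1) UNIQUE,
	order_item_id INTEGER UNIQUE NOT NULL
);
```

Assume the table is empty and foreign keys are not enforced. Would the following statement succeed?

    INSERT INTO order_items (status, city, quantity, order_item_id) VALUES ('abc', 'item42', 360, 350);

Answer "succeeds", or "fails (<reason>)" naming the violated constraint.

succeeds

NOT NULL columns: city is supplied; order_item_id is supplied.
CHECK constraints: 'item42' satisfies (city <> ''); 360 satisfies (quantity > -1).
No constraint is violated.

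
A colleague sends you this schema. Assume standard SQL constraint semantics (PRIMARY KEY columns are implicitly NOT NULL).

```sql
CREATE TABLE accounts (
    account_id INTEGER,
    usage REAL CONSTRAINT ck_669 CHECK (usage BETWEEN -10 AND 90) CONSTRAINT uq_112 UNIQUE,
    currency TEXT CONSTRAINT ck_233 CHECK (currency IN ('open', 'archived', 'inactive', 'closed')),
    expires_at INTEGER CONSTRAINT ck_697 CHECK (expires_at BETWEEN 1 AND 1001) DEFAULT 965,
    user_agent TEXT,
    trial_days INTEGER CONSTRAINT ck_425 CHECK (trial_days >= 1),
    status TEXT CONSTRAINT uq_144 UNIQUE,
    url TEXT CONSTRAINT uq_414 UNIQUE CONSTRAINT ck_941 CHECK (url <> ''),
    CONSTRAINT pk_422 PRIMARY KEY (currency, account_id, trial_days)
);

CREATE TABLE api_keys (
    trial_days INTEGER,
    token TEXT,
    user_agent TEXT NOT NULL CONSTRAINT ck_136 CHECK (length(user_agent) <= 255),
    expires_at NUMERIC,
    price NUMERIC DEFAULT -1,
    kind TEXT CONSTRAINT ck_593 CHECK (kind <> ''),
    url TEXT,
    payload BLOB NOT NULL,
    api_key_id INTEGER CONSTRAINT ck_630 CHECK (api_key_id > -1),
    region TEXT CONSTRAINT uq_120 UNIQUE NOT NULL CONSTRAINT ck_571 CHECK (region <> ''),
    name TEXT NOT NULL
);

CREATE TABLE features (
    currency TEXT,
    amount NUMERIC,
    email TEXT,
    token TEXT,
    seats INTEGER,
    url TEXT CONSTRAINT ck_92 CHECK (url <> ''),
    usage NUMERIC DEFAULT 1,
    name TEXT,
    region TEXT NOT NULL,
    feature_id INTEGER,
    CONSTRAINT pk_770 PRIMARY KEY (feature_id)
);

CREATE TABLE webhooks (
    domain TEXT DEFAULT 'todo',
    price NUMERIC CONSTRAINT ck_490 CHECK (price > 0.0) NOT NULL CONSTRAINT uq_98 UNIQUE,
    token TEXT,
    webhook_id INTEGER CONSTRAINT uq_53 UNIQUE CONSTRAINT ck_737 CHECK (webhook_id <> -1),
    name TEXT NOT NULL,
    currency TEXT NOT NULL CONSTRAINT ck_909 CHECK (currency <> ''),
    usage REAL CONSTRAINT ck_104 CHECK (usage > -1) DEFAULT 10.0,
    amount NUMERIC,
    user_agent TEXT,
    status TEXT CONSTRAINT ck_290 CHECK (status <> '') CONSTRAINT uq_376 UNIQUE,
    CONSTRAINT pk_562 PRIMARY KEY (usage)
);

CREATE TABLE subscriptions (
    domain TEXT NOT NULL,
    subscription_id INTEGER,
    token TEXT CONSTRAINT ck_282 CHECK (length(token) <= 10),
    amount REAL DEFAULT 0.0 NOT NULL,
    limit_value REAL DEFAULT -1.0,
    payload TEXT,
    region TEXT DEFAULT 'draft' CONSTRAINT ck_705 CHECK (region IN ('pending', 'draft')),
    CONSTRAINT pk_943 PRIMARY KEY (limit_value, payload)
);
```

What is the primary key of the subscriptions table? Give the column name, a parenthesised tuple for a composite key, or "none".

A table-level PRIMARY KEY clause names 2 columns: limit_value, payload.
This is a composite key — the combination is unique, not each column individually.

(limit_value, payload)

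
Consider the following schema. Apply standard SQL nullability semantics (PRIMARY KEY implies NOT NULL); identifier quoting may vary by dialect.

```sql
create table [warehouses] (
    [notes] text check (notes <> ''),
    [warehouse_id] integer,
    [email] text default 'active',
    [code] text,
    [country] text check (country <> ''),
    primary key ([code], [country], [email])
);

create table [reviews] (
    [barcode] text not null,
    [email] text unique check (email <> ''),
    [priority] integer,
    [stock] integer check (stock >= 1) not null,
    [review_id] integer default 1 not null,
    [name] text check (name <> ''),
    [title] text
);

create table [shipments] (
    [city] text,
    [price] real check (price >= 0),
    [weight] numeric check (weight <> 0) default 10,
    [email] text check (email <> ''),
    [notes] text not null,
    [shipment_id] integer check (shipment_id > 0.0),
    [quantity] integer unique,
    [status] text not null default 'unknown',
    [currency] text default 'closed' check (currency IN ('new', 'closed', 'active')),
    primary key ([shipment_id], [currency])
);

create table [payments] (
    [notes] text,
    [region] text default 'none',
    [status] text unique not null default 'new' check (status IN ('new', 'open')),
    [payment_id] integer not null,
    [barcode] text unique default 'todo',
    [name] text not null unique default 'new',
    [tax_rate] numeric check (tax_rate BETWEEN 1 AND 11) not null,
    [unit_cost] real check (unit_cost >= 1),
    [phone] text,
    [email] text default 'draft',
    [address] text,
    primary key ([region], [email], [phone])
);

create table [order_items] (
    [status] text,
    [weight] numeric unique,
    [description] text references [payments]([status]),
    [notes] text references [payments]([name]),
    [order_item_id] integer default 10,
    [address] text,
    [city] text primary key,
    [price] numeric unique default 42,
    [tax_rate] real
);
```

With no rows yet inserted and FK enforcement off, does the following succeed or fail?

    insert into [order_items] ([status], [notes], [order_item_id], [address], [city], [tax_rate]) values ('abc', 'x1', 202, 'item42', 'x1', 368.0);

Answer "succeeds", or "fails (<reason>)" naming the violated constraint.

NOT NULL columns: city is supplied.
No constraint is violated.

succeeds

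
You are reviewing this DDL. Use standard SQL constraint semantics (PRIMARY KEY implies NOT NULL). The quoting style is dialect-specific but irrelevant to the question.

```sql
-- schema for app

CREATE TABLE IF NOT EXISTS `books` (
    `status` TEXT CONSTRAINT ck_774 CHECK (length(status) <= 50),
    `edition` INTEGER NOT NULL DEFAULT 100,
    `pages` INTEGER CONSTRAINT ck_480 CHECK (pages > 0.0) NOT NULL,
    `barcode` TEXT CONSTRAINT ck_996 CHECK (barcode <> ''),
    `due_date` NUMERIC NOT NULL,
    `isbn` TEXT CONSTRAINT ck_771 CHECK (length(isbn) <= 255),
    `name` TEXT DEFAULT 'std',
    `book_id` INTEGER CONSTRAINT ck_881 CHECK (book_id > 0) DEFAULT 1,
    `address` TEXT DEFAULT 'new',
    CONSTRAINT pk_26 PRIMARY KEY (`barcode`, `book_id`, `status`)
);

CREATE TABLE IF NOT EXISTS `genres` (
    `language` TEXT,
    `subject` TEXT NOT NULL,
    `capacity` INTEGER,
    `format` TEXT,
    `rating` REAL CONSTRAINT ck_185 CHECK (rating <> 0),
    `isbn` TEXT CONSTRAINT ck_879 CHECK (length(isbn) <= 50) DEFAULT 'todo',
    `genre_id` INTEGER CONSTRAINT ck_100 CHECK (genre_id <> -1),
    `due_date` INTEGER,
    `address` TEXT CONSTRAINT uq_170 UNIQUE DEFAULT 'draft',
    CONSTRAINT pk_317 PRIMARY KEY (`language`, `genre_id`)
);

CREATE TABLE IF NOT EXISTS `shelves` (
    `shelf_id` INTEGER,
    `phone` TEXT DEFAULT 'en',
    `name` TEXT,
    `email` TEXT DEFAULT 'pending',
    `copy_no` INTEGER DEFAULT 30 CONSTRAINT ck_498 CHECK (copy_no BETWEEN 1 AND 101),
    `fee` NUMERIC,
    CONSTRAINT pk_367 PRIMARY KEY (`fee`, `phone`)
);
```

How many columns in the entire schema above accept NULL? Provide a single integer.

13

books: 3 nullable (isbn, name, address — PK (barcode, book_id, status) and explicit NOT NULL columns excluded).
genres: 6 nullable (capacity, format, rating, isbn, due_date, address — PK (language, genre_id) and explicit NOT NULL columns excluded).
shelves: 4 nullable (shelf_id, name, email, copy_no — PK (fee, phone) and explicit NOT NULL columns excluded).
Total: 3 + 6 + 4 = 13.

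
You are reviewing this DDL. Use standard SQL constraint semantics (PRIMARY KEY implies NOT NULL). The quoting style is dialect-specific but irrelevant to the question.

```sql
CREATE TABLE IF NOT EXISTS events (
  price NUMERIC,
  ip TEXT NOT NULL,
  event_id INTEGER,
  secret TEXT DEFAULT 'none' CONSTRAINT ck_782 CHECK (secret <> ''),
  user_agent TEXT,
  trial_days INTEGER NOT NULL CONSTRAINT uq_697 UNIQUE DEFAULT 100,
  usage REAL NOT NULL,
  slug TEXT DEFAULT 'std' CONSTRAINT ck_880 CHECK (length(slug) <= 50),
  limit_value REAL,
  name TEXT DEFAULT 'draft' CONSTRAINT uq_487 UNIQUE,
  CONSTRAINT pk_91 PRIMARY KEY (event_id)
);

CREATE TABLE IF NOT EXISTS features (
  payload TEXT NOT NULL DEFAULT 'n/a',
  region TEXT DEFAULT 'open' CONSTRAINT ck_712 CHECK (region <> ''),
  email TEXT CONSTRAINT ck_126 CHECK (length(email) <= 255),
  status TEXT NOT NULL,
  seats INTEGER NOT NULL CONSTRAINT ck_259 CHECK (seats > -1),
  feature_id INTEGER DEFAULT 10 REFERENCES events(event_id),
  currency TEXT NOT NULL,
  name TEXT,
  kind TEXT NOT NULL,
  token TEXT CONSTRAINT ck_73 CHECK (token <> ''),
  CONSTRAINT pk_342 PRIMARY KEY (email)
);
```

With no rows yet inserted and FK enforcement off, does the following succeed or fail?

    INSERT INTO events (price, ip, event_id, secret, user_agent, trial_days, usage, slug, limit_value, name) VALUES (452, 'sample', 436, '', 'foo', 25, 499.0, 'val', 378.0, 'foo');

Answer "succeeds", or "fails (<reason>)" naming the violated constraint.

fails (CHECK on secret)

The value '' for secret violates CHECK (secret <> '').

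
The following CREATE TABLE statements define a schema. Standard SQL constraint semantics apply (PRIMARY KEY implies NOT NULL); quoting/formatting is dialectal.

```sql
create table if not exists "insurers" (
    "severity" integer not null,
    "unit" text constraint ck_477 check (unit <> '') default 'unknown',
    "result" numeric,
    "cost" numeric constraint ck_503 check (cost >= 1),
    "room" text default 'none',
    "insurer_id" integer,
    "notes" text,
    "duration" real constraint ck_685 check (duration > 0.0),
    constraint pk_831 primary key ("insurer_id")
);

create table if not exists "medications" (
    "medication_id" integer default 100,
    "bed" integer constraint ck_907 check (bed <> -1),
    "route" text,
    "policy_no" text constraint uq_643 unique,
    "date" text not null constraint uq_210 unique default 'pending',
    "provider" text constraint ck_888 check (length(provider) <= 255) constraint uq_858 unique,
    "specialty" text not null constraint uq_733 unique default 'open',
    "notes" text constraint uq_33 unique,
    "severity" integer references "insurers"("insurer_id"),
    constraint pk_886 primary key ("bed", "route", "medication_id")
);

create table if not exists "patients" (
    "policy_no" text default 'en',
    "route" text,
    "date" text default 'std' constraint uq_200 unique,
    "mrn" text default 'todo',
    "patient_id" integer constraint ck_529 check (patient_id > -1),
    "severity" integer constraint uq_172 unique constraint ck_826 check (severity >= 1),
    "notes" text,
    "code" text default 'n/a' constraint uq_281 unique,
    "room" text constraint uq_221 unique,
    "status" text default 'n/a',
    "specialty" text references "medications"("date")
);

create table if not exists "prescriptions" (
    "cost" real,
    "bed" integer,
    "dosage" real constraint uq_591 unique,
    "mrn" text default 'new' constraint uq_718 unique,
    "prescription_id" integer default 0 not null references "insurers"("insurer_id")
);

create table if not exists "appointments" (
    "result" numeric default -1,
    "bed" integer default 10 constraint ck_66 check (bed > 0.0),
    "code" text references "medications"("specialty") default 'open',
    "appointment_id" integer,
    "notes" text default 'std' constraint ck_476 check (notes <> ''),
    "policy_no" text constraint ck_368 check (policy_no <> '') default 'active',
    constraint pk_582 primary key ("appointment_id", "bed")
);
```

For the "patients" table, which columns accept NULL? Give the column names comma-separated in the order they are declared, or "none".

policy_no, route, date, mrn, patient_id, severity, notes, code, room, status, specialty

- policy_no: DEFAULT only fills an omitted column; an explicit NULL is still allowed → nullable.
- route: no NOT NULL constraint applies → nullable.
- date: UNIQUE does not imply NOT NULL → nullable.
- mrn: DEFAULT only fills an omitted column; an explicit NULL is still allowed → nullable.
- patient_id: CHECK does not forbid NULL (a CHECK constraint passes when its expression is NULL) → nullable.
- severity: CHECK does not forbid NULL (a CHECK constraint passes when its expression is NULL) → nullable.
- notes: no NOT NULL constraint applies → nullable.
- code: UNIQUE does not imply NOT NULL → nullable.
- room: UNIQUE does not imply NOT NULL → nullable.
- status: DEFAULT only fills an omitted column; an explicit NULL is still allowed → nullable.
- specialty: a foreign key column may be NULL unless separately constrained → nullable.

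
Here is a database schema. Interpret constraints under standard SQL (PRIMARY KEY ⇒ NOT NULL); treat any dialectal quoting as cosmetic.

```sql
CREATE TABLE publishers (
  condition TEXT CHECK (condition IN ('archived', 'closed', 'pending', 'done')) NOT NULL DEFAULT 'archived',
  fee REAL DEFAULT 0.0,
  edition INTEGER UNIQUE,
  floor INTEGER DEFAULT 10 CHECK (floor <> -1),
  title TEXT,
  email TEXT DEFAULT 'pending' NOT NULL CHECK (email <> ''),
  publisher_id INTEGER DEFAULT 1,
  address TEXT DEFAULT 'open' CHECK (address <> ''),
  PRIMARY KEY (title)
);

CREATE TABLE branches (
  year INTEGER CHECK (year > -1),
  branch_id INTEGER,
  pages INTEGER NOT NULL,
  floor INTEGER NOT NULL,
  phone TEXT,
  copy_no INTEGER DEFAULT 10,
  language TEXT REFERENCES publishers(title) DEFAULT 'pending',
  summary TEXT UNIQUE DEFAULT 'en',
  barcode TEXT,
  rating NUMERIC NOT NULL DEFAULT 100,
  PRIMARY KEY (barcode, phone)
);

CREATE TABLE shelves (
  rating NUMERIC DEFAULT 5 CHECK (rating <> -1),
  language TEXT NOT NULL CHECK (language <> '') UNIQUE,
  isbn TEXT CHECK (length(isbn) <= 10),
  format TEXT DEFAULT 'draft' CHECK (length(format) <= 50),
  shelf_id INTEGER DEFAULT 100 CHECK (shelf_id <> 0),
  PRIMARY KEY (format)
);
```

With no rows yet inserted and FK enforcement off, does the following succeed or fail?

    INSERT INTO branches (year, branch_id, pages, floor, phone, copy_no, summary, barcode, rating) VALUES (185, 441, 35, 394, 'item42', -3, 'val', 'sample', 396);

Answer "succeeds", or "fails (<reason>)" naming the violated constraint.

succeeds

NOT NULL columns: barcode is supplied; floor is supplied; pages is supplied; phone is supplied; rating is supplied.
CHECK constraints: 185 satisfies (year > -1).
No constraint is violated.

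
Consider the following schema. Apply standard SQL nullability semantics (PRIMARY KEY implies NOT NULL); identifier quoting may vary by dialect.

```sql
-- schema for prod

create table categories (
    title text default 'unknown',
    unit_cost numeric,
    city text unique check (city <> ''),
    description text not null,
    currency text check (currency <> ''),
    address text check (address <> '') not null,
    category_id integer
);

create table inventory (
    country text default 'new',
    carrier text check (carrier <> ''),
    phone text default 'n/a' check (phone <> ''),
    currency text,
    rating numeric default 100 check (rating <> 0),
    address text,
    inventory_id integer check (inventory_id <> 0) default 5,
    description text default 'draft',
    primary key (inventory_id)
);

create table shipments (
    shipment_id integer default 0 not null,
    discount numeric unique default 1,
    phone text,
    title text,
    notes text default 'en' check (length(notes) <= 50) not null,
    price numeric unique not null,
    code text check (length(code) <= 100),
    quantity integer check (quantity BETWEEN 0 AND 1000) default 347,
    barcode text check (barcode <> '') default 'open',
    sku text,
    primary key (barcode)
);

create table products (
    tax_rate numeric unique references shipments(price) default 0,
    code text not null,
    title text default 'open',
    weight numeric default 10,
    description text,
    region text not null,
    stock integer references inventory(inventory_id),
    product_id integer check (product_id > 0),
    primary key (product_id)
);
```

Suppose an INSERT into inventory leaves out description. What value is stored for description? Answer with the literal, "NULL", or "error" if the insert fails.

'draft'

description has an explicit DEFAULT 'draft'.
When the column is omitted from an INSERT, that default is used.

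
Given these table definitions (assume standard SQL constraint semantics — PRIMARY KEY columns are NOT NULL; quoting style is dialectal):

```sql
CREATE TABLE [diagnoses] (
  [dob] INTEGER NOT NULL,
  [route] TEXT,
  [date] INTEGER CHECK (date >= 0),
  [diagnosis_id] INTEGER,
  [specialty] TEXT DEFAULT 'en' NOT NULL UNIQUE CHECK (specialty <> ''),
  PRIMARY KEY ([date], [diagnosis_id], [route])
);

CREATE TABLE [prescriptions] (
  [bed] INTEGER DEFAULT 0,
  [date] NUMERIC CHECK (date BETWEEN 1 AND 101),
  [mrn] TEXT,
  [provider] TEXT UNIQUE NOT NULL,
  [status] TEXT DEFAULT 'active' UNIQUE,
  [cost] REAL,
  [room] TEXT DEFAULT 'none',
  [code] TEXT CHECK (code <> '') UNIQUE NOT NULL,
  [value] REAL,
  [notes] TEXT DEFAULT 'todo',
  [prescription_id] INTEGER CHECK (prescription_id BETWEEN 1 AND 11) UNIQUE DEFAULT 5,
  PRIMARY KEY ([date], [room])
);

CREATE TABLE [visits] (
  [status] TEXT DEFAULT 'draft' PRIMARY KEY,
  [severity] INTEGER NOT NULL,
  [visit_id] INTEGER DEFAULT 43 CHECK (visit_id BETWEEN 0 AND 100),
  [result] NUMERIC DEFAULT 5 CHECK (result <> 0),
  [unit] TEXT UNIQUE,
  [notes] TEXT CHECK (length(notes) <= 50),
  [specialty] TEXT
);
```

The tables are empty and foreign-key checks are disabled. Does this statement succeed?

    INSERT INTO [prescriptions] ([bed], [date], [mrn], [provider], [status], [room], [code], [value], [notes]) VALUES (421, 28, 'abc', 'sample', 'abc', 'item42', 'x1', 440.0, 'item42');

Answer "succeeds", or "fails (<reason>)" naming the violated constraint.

succeeds

NOT NULL columns: code is supplied; date is supplied; provider is supplied; room is supplied.
CHECK constraints: 28 satisfies (date BETWEEN 1 AND 101); 'x1' satisfies (code <> '').
No constraint is violated.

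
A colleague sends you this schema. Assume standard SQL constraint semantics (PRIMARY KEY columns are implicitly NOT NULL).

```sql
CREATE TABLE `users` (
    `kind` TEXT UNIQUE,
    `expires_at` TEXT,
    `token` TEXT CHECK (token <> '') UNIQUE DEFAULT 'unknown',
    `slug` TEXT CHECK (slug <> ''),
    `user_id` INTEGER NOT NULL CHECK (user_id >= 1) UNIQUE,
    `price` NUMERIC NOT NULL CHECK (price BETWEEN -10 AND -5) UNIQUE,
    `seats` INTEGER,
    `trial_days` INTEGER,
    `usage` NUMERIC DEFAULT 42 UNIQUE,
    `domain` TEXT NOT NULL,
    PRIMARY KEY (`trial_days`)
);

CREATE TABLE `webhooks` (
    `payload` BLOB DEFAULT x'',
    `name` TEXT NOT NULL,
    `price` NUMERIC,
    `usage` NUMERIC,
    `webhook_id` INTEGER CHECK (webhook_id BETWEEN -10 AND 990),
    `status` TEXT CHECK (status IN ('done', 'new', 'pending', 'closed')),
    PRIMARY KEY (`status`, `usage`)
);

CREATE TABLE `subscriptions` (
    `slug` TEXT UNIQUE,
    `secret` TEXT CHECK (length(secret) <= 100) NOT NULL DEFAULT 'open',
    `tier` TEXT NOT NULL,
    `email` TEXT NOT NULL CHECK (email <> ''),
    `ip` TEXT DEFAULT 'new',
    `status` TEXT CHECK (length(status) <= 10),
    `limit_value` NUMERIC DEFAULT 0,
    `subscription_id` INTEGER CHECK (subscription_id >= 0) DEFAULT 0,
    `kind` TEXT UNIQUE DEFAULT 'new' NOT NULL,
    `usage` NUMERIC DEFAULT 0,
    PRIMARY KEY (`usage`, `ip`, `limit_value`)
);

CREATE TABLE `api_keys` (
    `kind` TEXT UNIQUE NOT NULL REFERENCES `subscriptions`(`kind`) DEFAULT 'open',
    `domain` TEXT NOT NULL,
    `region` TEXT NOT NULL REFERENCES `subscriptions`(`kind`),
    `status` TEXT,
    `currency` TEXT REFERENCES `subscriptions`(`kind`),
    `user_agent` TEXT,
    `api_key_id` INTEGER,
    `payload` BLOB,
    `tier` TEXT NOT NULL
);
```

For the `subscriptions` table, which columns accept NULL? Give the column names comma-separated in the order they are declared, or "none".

- slug: UNIQUE does not imply NOT NULL → nullable.
- secret: declared NOT NULL → not nullable.
- tier: declared NOT NULL → not nullable.
- email: declared NOT NULL → not nullable.
- ip: part of the PRIMARY KEY, which implies NOT NULL → not nullable.
- status: CHECK does not forbid NULL (a CHECK constraint passes when its expression is NULL) → nullable.
- limit_value: part of the PRIMARY KEY, which implies NOT NULL → not nullable.
- subscription_id: CHECK does not forbid NULL (a CHECK constraint passes when its expression is NULL) → nullable.
- kind: declared NOT NULL → not nullable.
- usage: part of the PRIMARY KEY, which implies NOT NULL → not nullable.

slug, status, subscription_id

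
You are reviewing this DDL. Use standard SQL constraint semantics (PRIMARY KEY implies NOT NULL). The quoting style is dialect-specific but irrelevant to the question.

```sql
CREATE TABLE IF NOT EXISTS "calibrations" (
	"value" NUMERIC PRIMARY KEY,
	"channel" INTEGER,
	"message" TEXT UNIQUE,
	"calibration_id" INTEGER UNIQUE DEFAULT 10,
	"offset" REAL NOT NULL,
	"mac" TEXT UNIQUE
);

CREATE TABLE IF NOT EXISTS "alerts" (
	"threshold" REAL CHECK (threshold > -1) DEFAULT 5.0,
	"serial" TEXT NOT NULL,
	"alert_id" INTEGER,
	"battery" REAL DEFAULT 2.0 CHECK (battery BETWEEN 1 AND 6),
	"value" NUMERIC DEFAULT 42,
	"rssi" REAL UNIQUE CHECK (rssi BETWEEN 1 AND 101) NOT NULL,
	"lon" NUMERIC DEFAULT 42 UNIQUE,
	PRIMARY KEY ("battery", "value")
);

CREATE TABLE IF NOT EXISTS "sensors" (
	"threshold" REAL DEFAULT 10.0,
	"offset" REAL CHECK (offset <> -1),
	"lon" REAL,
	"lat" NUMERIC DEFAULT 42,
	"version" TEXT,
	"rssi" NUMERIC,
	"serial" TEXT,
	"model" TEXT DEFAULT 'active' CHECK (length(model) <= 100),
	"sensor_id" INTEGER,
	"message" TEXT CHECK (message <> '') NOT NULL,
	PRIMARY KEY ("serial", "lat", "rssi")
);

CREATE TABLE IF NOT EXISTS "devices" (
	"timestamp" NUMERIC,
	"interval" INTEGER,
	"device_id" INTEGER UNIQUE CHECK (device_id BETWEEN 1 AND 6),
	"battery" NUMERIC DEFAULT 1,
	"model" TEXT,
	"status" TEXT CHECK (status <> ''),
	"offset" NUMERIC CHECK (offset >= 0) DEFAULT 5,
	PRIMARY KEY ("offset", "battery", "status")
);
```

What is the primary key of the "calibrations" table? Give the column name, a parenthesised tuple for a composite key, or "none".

value is declared PRIMARY KEY inline on the column.

value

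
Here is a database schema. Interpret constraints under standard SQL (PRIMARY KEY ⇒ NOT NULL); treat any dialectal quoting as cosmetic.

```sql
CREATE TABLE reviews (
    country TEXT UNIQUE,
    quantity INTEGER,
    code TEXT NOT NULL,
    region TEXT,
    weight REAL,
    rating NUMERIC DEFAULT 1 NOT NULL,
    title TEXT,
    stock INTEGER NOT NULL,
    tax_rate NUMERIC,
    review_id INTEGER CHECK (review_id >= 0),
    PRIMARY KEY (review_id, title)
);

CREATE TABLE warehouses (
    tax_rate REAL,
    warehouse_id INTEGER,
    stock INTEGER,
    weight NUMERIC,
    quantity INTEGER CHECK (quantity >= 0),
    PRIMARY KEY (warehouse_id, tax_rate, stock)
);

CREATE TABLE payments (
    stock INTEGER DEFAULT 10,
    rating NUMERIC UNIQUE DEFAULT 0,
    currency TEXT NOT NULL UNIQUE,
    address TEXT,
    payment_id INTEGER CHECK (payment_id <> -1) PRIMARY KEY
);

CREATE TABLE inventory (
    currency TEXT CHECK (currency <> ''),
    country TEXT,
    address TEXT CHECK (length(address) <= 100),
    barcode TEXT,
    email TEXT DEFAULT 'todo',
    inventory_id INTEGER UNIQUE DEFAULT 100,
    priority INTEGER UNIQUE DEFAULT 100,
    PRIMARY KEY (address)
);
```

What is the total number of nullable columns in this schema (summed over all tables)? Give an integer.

16

reviews: 5 nullable (country, quantity, region, weight, tax_rate — PK (review_id, title) and explicit NOT NULL columns excluded).
warehouses: 2 nullable (weight, quantity — PK (warehouse_id, tax_rate, stock) and explicit NOT NULL columns excluded).
payments: 3 nullable (stock, rating, address — PK (payment_id) and explicit NOT NULL columns excluded).
inventory: 6 nullable (currency, country, barcode, email, inventory_id, priority — PK (address) and explicit NOT NULL columns excluded).
Total: 5 + 2 + 3 + 6 = 16.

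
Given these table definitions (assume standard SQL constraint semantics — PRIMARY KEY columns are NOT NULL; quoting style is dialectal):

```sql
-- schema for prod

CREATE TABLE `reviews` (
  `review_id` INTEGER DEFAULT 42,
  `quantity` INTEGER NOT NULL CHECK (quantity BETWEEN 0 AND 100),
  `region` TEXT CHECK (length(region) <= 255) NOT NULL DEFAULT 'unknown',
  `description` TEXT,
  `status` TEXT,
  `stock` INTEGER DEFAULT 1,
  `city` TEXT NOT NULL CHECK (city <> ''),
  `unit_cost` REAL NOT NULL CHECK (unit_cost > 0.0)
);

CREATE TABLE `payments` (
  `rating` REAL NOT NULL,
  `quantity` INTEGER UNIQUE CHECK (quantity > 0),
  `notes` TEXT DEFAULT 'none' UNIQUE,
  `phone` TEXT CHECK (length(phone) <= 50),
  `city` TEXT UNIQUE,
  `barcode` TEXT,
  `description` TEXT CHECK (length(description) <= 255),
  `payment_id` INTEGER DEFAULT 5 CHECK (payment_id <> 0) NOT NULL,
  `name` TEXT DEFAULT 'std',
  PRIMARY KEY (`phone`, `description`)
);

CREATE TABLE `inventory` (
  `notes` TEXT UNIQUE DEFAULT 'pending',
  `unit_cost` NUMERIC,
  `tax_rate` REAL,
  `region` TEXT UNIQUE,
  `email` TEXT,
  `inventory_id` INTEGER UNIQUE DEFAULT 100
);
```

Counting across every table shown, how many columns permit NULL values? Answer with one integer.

15

reviews: 4 nullable (review_id, description, status, stock — PK none and explicit NOT NULL columns excluded).
payments: 5 nullable (quantity, notes, city, barcode, name — PK (phone, description) and explicit NOT NULL columns excluded).
inventory: 6 nullable (notes, unit_cost, tax_rate, region, email, inventory_id — PK none and explicit NOT NULL columns excluded).
Total: 4 + 5 + 6 = 15.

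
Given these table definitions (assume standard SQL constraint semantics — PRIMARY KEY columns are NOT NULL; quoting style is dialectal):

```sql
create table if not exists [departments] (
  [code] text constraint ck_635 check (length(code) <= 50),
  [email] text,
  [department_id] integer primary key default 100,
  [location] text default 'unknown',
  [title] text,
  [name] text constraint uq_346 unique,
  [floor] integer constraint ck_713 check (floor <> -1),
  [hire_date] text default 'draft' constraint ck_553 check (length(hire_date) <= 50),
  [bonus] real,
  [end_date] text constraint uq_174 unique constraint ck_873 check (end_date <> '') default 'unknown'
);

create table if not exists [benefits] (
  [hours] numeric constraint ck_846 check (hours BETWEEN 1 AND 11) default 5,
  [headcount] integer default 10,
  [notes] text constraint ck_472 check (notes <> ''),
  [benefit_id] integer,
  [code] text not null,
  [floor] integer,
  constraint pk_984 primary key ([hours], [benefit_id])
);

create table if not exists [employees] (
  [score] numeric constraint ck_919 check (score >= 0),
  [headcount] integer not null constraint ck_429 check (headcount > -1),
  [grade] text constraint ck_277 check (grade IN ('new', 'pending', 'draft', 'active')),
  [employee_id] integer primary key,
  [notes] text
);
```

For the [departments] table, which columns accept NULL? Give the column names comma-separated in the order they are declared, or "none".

- code: CHECK does not forbid NULL (a CHECK constraint passes when its expression is NULL) → nullable.
- email: no NOT NULL constraint applies → nullable.
- department_id: part of the PRIMARY KEY, which implies NOT NULL → not nullable.
- location: DEFAULT only fills an omitted column; an explicit NULL is still allowed → nullable.
- title: no NOT NULL constraint applies → nullable.
- name: UNIQUE does not imply NOT NULL → nullable.
- floor: CHECK does not forbid NULL (a CHECK constraint passes when its expression is NULL) → nullable.
- hire_date: CHECK does not forbid NULL (a CHECK constraint passes when its expression is NULL) → nullable.
- bonus: no NOT NULL constraint applies → nullable.
- end_date: CHECK does not forbid NULL (a CHECK constraint passes when its expression is NULL) → nullable.

code, email, location, title, name, floor, hire_date, bonus, end_date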